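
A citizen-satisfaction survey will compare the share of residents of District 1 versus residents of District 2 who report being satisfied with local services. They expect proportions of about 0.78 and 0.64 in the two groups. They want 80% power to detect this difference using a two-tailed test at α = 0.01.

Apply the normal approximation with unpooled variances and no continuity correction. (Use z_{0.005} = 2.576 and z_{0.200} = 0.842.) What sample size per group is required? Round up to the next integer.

n = (z_{α/2} + z_β)² · [p₁(1−p₁) + p₂(1−p₂)] / (p₁ − p₂)²
  = (2.576 + 0.842)² · (0.78·0.22 + 0.64·0.36) / (0.14)²
  = (3.418)² · (0.1716 + 0.2304) / 0.0196
  = 11.6827 · 0.4020 / 0.0196
  = 239.62
Round up → n = 240 per group.

n = 240 per group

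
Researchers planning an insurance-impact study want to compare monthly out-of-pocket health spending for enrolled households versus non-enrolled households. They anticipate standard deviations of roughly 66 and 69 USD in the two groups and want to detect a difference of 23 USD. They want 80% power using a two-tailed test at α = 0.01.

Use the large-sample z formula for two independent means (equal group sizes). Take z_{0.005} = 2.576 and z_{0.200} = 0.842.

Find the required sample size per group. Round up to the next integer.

n = (z_{α/2} + z_β)² · (σ₁² + σ₂²) / δ²
  = (2.576 + 0.842)² · (66² + 69² = 9117) / 23²
  = 11.6827 · 9117 / 529
  = 201.34
Round up → n = 202 per group.

n = 202 per group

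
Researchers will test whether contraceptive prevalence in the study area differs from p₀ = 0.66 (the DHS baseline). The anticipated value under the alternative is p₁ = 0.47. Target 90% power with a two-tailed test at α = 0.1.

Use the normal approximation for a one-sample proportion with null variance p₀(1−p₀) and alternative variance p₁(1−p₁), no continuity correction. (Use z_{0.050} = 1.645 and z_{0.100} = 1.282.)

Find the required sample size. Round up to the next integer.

n = 56

n = [z_{α/2}·√(p₀q₀) + z_β·√(p₁q₁)]² / (p₁ − p₀)²
  = [1.645·√(0.66·0.34) + 1.282·√(0.47·0.53)]² / (-0.19)²
  = [1.645·0.4737 + 1.282·0.4991]² / 0.0361
  = [1.4191]² / 0.0361
  = 55.78
Round up → n = 56.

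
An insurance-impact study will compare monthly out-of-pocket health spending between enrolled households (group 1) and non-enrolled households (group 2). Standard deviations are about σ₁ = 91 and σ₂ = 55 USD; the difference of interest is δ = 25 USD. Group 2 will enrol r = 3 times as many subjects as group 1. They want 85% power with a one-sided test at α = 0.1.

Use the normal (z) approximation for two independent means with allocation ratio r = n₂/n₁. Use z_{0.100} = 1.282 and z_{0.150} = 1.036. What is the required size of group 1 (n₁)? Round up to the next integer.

n₁ = 80

n₁ = (z_α + z_β)² · (σ₁² + σ₂²/r) / δ²
   = (1.282 + 1.036)² · (91² + 55²/3) / 25²
   = 5.3731 · (8281 + 1008.3) / 625
   = 5.3731 · 9289.3 / 625
   = 79.86
Round up → n₁ = 80; n₂ = r·n₁ = 3 × 80 = 240.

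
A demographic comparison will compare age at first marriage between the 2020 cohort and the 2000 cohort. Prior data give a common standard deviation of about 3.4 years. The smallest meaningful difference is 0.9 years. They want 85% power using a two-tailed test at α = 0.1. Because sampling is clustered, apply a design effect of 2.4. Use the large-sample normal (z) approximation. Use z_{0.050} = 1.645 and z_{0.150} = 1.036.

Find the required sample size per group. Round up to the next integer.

n = 493 per group

n = (z_{α/2} + z_β)² · (σ₁² + σ₂²) / δ²
  = (1.645 + 1.036)² · (2·3.4² = 23.12) / 0.9²
  = 7.1878 · 23.12 / 0.81
  = 205.16
Design effect: 2.4 × 205.16 = 492.39.
Round up → n = 493 per group.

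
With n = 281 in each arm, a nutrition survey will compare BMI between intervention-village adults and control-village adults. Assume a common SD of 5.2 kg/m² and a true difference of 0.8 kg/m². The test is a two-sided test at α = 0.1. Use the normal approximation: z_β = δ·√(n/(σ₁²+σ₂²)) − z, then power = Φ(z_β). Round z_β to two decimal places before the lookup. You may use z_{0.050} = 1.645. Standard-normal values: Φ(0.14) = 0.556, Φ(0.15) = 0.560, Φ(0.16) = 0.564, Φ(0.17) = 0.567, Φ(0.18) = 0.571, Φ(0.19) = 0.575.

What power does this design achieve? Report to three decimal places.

Power ≈ 0.571

z_β = δ·√(n/(σ₁²+σ₂²)) − z_{α/2}
    = 0.8 · √(281/54.08) − 1.645
    = 0.8 · 2.27947 − 1.645
    = 1.8236 − 1.645 = 0.1786 → 0.18
Power = Φ(0.18) = 0.571.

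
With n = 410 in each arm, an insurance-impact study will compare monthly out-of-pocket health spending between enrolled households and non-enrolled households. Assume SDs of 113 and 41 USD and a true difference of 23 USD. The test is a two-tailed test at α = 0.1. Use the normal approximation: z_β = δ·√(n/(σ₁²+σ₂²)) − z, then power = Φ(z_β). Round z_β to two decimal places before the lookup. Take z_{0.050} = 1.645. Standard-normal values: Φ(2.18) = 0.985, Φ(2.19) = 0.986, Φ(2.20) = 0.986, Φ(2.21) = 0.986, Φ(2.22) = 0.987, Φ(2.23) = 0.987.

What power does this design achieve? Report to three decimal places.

Power ≈ 0.987

z_β = δ·√(n/(σ₁²+σ₂²)) − z_{α/2}
    = 23 · √(410/14450) − 1.645
    = 23 · 0.16844 − 1.645
    = 3.8742 − 1.645 = 2.2292 → 2.23
Power = Φ(2.23) = 0.987.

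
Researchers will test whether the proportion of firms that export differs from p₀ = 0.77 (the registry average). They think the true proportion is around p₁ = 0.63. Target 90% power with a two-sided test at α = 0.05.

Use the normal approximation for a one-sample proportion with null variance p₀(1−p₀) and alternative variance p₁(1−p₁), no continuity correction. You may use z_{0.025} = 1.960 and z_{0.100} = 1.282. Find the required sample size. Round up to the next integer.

n = 107

n = [z_{α/2}·√(p₀q₀) + z_β·√(p₁q₁)]² / (p₁ − p₀)²
  = [1.960·√(0.77·0.23) + 1.282·√(0.63·0.37)]² / (-0.14)²
  = [1.960·0.4208 + 1.282·0.4828]² / 0.0196
  = [1.4438]² / 0.0196
  = 106.35
Round up → n = 107.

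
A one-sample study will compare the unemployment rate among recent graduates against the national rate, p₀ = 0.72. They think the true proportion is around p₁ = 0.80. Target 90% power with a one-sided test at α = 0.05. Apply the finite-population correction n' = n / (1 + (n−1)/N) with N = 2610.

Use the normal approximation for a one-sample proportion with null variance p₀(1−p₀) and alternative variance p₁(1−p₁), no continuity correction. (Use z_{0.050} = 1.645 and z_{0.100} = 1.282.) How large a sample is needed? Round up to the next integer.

n = 224

n = [z_α·√(p₀q₀) + z_β·√(p₁q₁)]² / (p₁ − p₀)²
  = [1.645·√(0.72·0.28) + 1.282·√(0.80·0.20)]² / (0.08)²
  = [1.645·0.4490 + 1.282·0.4000]² / 0.0064
  = [1.2514]² / 0.0064
  = 244.69
Finite-population correction (N = 2610): 244.69 / (1 + (244.69 − 1)/2610) = 223.79.
Round up → n = 224.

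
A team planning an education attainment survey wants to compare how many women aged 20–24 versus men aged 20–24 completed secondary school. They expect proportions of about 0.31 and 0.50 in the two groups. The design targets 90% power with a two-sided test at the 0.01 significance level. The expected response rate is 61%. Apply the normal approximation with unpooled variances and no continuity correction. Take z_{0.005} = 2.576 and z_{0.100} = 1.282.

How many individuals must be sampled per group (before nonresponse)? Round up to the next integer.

n = (z_{α/2} + z_β)² · [p₁(1−p₁) + p₂(1−p₂)] / (p₁ − p₂)²
  = (2.576 + 1.282)² · (0.31·0.69 + 0.50·0.50) / (-0.19)²
  = (3.858)² · (0.2139 + 0.2500) / 0.0361
  = 14.8842 · 0.4639 / 0.0361
  = 191.27
Adjust for 61% response: 191.27 / 0.61 = 313.55.
Round up → n = 314 per group.

n = 314 per group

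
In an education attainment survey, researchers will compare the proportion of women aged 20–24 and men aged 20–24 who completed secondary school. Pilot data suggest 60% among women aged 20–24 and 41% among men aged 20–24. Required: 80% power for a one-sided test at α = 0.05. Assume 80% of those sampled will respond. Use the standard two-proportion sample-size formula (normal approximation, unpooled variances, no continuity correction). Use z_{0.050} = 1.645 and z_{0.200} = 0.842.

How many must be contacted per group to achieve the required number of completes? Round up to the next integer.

n = 104 per group

n = (z_α + z_β)² · [p₁(1−p₁) + p₂(1−p₂)] / (p₁ − p₂)²
  = (1.645 + 0.842)² · (0.60·0.40 + 0.41·0.59) / (0.19)²
  = (2.487)² · (0.2400 + 0.2419) / 0.0361
  = 6.1852 · 0.4819 / 0.0361
  = 82.57
Adjust for 80% response: 82.57 / 0.80 = 103.21.
Round up → n = 104 per group.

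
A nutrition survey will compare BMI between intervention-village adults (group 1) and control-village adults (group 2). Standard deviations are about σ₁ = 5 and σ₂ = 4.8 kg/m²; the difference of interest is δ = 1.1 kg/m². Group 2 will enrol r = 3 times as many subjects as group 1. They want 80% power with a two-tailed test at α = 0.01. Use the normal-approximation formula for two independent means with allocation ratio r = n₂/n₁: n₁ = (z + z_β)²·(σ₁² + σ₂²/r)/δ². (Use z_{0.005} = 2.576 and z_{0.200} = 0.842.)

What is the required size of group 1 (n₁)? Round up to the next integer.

n₁ = (z_{α/2} + z_β)² · (σ₁² + σ₂²/r) / δ²
   = (2.576 + 0.842)² · (5² + 4.8²/3) / 1.1²
   = 11.6827 · (25 + 7.68) / 1.21
   = 11.6827 · 32.68 / 1.21
   = 315.53
Round up → n₁ = 316; n₂ = r·n₁ = 3 × 316 = 948.

n₁ = 316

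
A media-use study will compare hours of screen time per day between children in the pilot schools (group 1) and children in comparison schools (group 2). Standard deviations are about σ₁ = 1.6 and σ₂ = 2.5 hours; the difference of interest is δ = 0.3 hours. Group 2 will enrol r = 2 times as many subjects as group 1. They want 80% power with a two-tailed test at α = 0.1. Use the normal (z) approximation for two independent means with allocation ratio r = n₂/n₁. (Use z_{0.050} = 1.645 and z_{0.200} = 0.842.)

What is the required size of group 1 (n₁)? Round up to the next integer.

n₁ = 391

n₁ = (z_{α/2} + z_β)² · (σ₁² + σ₂²/r) / δ²
   = (1.645 + 0.842)² · (1.6² + 2.5²/2) / 0.3²
   = 6.1852 · (2.56 + 3.125) / 0.09
   = 6.1852 · 5.685 / 0.09
   = 390.70
Round up → n₁ = 391; n₂ = r·n₁ = 2 × 391 = 782.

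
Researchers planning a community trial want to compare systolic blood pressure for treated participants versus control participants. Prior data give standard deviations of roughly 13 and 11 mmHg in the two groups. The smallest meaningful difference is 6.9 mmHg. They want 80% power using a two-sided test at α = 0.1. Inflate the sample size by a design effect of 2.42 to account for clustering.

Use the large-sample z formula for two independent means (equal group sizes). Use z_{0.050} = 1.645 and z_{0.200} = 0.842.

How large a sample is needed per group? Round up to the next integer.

n = (z_{α/2} + z_β)² · (σ₁² + σ₂²) / δ²
  = (1.645 + 0.842)² · (13² + 11² = 290) / 6.9²
  = 6.1852 · 290 / 47.61
  = 37.67
Design effect: 2.42 × 37.67 = 91.17.
Round up → n = 92 per group.

n = 92 per group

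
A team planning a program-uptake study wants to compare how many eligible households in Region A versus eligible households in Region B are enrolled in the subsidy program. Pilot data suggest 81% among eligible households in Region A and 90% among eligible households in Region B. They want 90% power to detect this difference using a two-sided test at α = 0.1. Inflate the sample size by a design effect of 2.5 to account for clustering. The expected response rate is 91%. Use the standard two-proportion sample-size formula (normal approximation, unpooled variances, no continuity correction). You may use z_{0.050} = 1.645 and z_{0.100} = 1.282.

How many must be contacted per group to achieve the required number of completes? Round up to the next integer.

n = 709 per group

n = (z_{α/2} + z_β)² · [p₁(1−p₁) + p₂(1−p₂)] / (p₁ − p₂)²
  = (1.645 + 1.282)² · (0.81·0.19 + 0.90·0.10) / (-0.09)²
  = (2.927)² · (0.1539 + 0.0900) / 0.0081
  = 8.5673 · 0.2439 / 0.0081
  = 257.97
Design effect: 2.5 × 257.97 = 644.93.
Adjust for 91% response: 644.93 / 0.91 = 708.71.
Round up → n = 709 per group.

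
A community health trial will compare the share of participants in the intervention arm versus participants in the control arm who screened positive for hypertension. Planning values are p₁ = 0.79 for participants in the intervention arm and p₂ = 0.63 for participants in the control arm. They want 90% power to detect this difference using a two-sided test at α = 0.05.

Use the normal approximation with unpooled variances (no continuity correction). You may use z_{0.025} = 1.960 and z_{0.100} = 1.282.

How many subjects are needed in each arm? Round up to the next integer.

n = 164 per group

n = (z_{α/2} + z_β)² · [p₁(1−p₁) + p₂(1−p₂)] / (p₁ − p₂)²
  = (1.960 + 1.282)² · (0.79·0.21 + 0.63·0.37) / (0.16)²
  = (3.242)² · (0.1659 + 0.2331) / 0.0256
  = 10.5106 · 0.3990 / 0.0256
  = 163.82
Round up → n = 164 per group.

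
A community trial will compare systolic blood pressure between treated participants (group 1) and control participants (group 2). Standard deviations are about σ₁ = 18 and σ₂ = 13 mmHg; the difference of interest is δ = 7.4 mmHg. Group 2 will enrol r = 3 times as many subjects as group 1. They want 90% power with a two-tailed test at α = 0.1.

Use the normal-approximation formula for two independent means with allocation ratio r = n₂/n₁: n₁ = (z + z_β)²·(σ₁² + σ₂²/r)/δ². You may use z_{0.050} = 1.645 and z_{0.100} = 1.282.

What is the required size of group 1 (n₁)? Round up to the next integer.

n₁ = (z_{α/2} + z_β)² · (σ₁² + σ₂²/r) / δ²
   = (1.645 + 1.282)² · (18² + 13²/3) / 7.4²
   = 8.5673 · (324 + 56.3333) / 54.76
   = 8.5673 · 380.3333 / 54.76
   = 59.50
Round up → n₁ = 60; n₂ = r·n₁ = 3 × 60 = 180.

n₁ = 60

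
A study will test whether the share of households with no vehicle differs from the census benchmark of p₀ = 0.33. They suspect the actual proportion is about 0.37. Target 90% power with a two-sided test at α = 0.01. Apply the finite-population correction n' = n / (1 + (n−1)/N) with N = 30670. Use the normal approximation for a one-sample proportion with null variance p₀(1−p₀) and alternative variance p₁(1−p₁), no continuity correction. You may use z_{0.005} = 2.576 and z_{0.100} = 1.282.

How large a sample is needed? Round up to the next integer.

n = [z_{α/2}·√(p₀q₀) + z_β·√(p₁q₁)]² / (p₁ − p₀)²
  = [2.576·√(0.33·0.67) + 1.282·√(0.37·0.63)]² / (0.04)²
  = [2.576·0.4702 + 1.282·0.4828]² / 0.0016
  = [1.8302]² / 0.0016
  = 2093.57
Finite-population correction (N = 30670): 2093.57 / (1 + (2093.57 − 1)/30670) = 1959.85.
Round up → n = 1960.

n = 1960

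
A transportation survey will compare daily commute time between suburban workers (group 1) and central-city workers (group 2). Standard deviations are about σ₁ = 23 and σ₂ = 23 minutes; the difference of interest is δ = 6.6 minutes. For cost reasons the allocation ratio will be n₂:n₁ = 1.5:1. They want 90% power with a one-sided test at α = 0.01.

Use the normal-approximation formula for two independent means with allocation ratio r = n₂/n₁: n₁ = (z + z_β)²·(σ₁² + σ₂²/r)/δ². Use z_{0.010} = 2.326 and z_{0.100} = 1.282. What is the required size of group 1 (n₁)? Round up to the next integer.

n₁ = 264

n₁ = (z_α + z_β)² · (σ₁² + σ₂²/r) / δ²
   = (2.326 + 1.282)² · (23² + 23²/1.5) / 6.6²
   = 13.0177 · (529 + 352.6667) / 43.56
   = 13.0177 · 881.6667 / 43.56
   = 263.48
Round up → n₁ = 264; n₂ = r·n₁ = 1.5 × 264 = 396.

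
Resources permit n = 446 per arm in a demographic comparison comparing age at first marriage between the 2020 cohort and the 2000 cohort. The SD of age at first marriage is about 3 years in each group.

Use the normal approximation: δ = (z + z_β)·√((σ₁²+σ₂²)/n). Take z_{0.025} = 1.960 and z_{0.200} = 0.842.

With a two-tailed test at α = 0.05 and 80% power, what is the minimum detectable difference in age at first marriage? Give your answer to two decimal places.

δ = (z_{α/2} + z_β) · √((σ₁²+σ₂²)/n)
  = (1.960 + 0.842) · √(18/446)
  = 2.802 · √0.04036
  = 2.802 · 0.2009
  = 0.5629

Minimum detectable difference ≈ 0.56 years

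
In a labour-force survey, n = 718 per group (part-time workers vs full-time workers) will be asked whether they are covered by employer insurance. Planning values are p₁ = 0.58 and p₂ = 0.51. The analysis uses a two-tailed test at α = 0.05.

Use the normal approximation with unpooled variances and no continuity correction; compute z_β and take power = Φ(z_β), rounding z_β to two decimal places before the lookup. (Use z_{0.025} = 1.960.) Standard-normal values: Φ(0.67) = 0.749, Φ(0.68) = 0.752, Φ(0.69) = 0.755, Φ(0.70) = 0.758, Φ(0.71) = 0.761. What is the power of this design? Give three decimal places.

z_β = |p₁−p₂|·√(n/[p₁q₁+p₂q₂]) − z_{α/2}
    = 0.07 · √(718/0.4935) − 1.960
    = 0.07 · 38.1433 − 1.960
    = 2.6700 − 1.960 = 0.7100 → 0.71
Power = Φ(0.71) = 0.761.

Power ≈ 0.761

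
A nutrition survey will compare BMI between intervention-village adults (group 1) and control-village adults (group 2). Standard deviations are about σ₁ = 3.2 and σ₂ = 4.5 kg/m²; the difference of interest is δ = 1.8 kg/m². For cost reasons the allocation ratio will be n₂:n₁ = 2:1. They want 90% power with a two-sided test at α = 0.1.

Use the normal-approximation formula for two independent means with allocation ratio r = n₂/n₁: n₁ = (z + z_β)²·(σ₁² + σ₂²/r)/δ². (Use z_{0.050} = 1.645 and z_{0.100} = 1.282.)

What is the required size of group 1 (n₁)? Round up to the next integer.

n₁ = (z_{α/2} + z_β)² · (σ₁² + σ₂²/r) / δ²
   = (1.645 + 1.282)² · (3.2² + 4.5²/2) / 1.8²
   = 8.5673 · (10.24 + 10.125) / 3.24
   = 8.5673 · 20.365 / 3.24
   = 53.85
Round up → n₁ = 54; n₂ = r·n₁ = 2 × 54 = 108.

n₁ = 54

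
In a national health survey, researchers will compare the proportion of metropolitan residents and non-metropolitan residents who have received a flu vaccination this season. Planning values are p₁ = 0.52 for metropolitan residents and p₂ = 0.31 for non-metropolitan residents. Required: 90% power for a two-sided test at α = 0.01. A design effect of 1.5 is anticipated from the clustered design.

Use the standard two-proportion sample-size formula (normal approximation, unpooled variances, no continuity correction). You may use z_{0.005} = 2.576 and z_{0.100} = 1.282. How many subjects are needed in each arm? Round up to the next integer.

n = 235 per group

n = (z_{α/2} + z_β)² · [p₁(1−p₁) + p₂(1−p₂)] / (p₁ − p₂)²
  = (2.576 + 1.282)² · (0.52·0.48 + 0.31·0.69) / (0.21)²
  = (3.858)² · (0.2496 + 0.2139) / 0.0441
  = 14.8842 · 0.4635 / 0.0441
  = 156.44
Design effect: 1.5 × 156.44 = 234.65.
Round up → n = 235 per group.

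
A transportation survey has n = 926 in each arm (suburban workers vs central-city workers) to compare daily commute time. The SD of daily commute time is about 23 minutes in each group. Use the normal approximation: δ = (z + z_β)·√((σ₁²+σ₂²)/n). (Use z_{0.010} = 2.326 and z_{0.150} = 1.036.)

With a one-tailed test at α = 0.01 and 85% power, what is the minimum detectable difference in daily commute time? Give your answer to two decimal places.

Minimum detectable difference ≈ 3.59 minutes

δ = (z_α + z_β) · √((σ₁²+σ₂²)/n)
  = (2.326 + 1.036) · √(1058/926)
  = 3.362 · √1.1425
  = 3.362 · 1.0689
  = 3.5936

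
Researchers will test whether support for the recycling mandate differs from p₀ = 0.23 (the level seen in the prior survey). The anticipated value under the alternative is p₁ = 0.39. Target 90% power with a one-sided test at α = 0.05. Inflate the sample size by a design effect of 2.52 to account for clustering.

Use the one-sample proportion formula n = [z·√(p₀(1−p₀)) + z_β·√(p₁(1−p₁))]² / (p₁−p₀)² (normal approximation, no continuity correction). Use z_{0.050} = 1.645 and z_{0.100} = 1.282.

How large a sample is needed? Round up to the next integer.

n = [z_α·√(p₀q₀) + z_β·√(p₁q₁)]² / (p₁ − p₀)²
  = [1.645·√(0.23·0.77) + 1.282·√(0.39·0.61)]² / (0.16)²
  = [1.645·0.4208 + 1.282·0.4877]² / 0.0256
  = [1.3176]² / 0.0256
  = 67.81
Design effect: 2.52 × 67.81 = 170.89.
Round up → n = 171.

n = 171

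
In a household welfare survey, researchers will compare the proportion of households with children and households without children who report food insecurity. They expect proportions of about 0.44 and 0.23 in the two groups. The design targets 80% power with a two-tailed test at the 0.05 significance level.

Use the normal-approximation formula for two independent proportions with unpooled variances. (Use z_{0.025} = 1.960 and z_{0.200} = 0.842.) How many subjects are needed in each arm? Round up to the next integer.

n = (z_{α/2} + z_β)² · [p₁(1−p₁) + p₂(1−p₂)] / (p₁ − p₂)²
  = (1.960 + 0.842)² · (0.44·0.56 + 0.23·0.77) / (0.21)²
  = (2.802)² · (0.2464 + 0.1771) / 0.0441
  = 7.8512 · 0.4235 / 0.0441
  = 75.40
Round up → n = 76 per group.

n = 76 per group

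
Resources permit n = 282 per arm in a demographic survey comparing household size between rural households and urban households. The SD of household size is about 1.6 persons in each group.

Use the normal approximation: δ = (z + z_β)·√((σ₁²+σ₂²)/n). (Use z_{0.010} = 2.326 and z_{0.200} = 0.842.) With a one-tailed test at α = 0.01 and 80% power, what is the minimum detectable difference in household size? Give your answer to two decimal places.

δ = (z_α + z_β) · √((σ₁²+σ₂²)/n)
  = (2.326 + 0.842) · √(5.12/282)
  = 3.168 · √0.01816
  = 3.168 · 0.1347
  = 0.4269

Minimum detectable difference ≈ 0.43 persons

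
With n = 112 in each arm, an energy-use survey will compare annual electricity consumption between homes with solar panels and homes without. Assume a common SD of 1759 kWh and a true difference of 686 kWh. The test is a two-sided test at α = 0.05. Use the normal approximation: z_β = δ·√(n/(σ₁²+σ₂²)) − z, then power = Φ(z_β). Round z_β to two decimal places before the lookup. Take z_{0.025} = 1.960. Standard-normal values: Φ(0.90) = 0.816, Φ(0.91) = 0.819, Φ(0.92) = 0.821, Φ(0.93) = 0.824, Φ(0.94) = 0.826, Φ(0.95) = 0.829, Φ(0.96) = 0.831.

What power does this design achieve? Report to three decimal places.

z_β = δ·√(n/(σ₁²+σ₂²)) − z_{α/2}
    = 686 · √(112/6188162) − 1.960
    = 686 · 0.00425 − 1.960
    = 2.9185 − 1.960 = 0.9585 → 0.96
Power = Φ(0.96) = 0.831.

Power ≈ 0.831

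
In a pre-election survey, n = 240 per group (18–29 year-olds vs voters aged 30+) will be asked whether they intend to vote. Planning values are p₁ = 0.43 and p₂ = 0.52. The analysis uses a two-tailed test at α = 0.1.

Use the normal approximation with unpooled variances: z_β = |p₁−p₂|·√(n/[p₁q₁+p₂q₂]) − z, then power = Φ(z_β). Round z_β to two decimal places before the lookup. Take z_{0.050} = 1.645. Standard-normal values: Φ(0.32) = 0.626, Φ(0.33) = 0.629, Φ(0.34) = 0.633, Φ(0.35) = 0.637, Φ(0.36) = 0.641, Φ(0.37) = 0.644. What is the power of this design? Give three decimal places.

z_β = |p₁−p₂|·√(n/[p₁q₁+p₂q₂]) − z_{α/2}
    = 0.09 · √(240/0.4947) − 1.645
    = 0.09 · 22.0260 − 1.645
    = 1.9823 − 1.645 = 0.3373 → 0.34
Power = Φ(0.34) = 0.633.

Power ≈ 0.633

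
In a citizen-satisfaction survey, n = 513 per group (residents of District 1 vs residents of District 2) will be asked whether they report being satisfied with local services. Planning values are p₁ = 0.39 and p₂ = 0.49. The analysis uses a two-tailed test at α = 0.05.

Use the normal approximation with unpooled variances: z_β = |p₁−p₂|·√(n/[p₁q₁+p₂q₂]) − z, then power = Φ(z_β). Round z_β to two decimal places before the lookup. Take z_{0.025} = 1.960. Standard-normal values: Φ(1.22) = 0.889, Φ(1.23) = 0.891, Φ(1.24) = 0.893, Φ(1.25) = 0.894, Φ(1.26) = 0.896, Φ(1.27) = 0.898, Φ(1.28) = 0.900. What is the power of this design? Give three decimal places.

Power ≈ 0.900

z_β = |p₁−p₂|·√(n/[p₁q₁+p₂q₂]) − z_{α/2}
    = 0.10 · √(513/0.4878) − 1.960
    = 0.10 · 32.4293 − 1.960
    = 3.2429 − 1.960 = 1.2829 → 1.28
Power = Φ(1.28) = 0.900.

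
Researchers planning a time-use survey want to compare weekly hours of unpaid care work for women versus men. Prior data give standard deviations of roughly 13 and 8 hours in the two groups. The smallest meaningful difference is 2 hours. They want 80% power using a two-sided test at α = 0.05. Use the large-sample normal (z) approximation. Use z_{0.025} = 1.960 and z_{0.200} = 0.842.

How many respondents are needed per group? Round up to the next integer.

n = 458 per group

n = (z_{α/2} + z_β)² · (σ₁² + σ₂²) / δ²
  = (1.960 + 0.842)² · (13² + 8² = 233) / 2²
  = 7.8512 · 233 / 4
  = 457.33
Round up → n = 458 per group.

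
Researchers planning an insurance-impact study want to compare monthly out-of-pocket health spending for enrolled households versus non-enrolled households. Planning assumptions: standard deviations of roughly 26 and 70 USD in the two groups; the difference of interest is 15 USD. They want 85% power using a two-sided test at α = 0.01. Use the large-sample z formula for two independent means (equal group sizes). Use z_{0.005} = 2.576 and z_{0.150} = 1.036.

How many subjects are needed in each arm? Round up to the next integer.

n = 324 per group

n = (z_{α/2} + z_β)² · (σ₁² + σ₂²) / δ²
  = (2.576 + 1.036)² · (26² + 70² = 5576) / 15²
  = 13.0465 · 5576 / 225
  = 323.32
Round up → n = 324 per group.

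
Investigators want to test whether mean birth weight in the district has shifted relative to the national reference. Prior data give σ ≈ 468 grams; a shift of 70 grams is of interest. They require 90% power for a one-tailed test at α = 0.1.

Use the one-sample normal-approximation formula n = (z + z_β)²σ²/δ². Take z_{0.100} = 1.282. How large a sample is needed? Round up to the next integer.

n = 294

n = (z_α + z_β)² · σ² / δ²
  = (1.282 + 1.282)² · 468² / 70²
  = 6.5741 · 219024 / 4900
  = 293.85
Round up → n = 294.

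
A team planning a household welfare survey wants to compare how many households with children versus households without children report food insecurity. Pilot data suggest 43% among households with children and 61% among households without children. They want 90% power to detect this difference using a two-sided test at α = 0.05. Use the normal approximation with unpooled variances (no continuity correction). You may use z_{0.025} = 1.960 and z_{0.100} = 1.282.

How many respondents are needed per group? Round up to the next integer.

n = (z_{α/2} + z_β)² · [p₁(1−p₁) + p₂(1−p₂)] / (p₁ − p₂)²
  = (1.960 + 1.282)² · (0.43·0.57 + 0.61·0.39) / (-0.18)²
  = (3.242)² · (0.2451 + 0.2379) / 0.0324
  = 10.5106 · 0.4830 / 0.0324
  = 156.69
Round up → n = 157 per group.

n = 157 per group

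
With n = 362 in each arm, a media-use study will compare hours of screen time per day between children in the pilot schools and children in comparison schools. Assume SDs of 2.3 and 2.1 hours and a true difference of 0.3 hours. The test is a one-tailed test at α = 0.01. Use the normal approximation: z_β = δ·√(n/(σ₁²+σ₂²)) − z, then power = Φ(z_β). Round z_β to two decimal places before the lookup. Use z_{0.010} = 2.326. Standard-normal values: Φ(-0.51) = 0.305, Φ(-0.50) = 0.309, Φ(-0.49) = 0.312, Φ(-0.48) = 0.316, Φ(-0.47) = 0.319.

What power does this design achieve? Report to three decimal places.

Power ≈ 0.312

z_β = δ·√(n/(σ₁²+σ₂²)) − z_α
    = 0.3 · √(362/9.7) − 2.326
    = 0.3 · 6.10898 − 2.326
    = 1.8327 − 2.326 = -0.4933 → -0.49
Power = Φ(-0.49) = 0.312.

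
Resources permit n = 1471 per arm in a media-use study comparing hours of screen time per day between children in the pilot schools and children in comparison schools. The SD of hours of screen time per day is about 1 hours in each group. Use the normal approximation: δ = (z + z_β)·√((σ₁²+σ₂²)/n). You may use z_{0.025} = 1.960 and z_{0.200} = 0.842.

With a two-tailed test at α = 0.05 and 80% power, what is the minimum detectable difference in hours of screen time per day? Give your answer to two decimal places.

Minimum detectable difference ≈ 0.10 hours

δ = (z_{α/2} + z_β) · √((σ₁²+σ₂²)/n)
  = (1.960 + 0.842) · √(2/1471)
  = 2.802 · √0.00136
  = 2.802 · 0.0369
  = 0.1033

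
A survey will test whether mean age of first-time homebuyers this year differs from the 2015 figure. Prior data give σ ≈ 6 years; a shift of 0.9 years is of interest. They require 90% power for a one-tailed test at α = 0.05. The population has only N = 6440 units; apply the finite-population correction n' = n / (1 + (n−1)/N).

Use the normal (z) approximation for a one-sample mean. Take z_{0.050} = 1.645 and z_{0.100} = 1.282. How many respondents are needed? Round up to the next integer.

n = (z_α + z_β)² · σ² / δ²
  = (1.645 + 1.282)² · 6² / 0.9²
  = 8.5673 · 36 / 0.81
  = 380.77
Finite-population correction (N = 6440): 380.77 / (1 + (380.77 − 1)/6440) = 359.57.
Round up → n = 360.

n = 360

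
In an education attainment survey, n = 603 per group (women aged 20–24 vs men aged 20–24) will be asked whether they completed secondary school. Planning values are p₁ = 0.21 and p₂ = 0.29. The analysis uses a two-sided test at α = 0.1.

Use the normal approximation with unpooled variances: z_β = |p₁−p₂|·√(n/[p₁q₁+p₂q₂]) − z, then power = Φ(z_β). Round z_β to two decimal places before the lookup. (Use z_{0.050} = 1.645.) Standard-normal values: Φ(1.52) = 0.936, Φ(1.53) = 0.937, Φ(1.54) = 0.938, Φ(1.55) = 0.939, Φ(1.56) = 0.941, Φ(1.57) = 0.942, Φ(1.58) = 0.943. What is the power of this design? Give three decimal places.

Power ≈ 0.943

z_β = |p₁−p₂|·√(n/[p₁q₁+p₂q₂]) − z_{α/2}
    = 0.08 · √(603/0.3718) − 1.645
    = 0.08 · 40.2721 − 1.645
    = 3.2218 − 1.645 = 1.5768 → 1.58
Power = Φ(1.58) = 0.943.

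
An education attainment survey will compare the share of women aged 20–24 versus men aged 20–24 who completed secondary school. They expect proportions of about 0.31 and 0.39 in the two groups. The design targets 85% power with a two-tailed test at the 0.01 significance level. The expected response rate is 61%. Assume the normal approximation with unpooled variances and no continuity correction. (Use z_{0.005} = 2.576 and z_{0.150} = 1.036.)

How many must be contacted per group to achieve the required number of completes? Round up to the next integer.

n = 1510 per group

n = (z_{α/2} + z_β)² · [p₁(1−p₁) + p₂(1−p₂)] / (p₁ − p₂)²
  = (2.576 + 1.036)² · (0.31·0.69 + 0.39·0.61) / (-0.08)²
  = (3.612)² · (0.2139 + 0.2379) / 0.0064
  = 13.0465 · 0.4518 / 0.0064
  = 921.00
Adjust for 61% response: 921.00 / 0.61 = 1509.84.
Round up → n = 1510 per group.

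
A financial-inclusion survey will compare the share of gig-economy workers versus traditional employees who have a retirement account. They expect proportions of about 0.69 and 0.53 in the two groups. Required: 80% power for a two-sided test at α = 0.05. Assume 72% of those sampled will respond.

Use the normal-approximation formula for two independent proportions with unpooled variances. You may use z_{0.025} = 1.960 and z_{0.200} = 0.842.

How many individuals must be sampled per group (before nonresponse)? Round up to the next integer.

n = 198 per group

n = (z_{α/2} + z_β)² · [p₁(1−p₁) + p₂(1−p₂)] / (p₁ − p₂)²
  = (1.960 + 0.842)² · (0.69·0.31 + 0.53·0.47) / (0.16)²
  = (2.802)² · (0.2139 + 0.2491) / 0.0256
  = 7.8512 · 0.4630 / 0.0256
  = 142.00
Adjust for 72% response: 142.00 / 0.72 = 197.22.
Round up → n = 198 per group.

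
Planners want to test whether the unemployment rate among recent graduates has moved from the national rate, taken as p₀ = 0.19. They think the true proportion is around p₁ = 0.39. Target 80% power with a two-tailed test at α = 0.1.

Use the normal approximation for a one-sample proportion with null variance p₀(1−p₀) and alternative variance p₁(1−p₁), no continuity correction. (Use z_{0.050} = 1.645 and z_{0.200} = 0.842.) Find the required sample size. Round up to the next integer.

n = 28

n = [z_{α/2}·√(p₀q₀) + z_β·√(p₁q₁)]² / (p₁ − p₀)²
  = [1.645·√(0.19·0.81) + 0.842·√(0.39·0.61)]² / (0.20)²
  = [1.645·0.3923 + 0.842·0.4877]² / 0.0400
  = [1.0560]² / 0.0400
  = 27.88
Round up → n = 28.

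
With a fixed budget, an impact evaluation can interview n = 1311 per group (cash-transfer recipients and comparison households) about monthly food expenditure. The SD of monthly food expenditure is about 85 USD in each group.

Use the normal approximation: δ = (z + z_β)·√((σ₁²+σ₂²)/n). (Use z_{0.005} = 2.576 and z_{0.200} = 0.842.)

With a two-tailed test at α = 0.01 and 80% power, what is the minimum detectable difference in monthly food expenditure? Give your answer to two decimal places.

Minimum detectable difference ≈ 11.35 USD

δ = (z_{α/2} + z_β) · √((σ₁²+σ₂²)/n)
  = (2.576 + 0.842) · √(14450/1311)
  = 3.418 · √11.0221
  = 3.418 · 3.3200
  = 11.3476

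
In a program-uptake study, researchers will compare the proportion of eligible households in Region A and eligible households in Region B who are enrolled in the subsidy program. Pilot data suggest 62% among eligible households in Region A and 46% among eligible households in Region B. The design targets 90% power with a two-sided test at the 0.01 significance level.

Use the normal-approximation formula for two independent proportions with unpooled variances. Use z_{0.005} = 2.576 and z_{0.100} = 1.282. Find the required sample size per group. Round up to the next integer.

n = (z_{α/2} + z_β)² · [p₁(1−p₁) + p₂(1−p₂)] / (p₁ − p₂)²
  = (2.576 + 1.282)² · (0.62·0.38 + 0.46·0.54) / (0.16)²
  = (3.858)² · (0.2356 + 0.2484) / 0.0256
  = 14.8842 · 0.4840 / 0.0256
  = 281.40
Round up → n = 282 per group.

n = 282 per group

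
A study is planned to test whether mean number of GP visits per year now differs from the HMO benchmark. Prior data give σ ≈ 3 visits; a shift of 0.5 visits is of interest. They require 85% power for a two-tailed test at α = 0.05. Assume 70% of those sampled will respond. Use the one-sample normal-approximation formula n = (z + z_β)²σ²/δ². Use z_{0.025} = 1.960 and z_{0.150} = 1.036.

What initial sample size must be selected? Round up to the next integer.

n = (z_{α/2} + z_β)² · σ² / δ²
  = (1.960 + 1.036)² · 3² / 0.5²
  = 8.9760 · 9 / 0.25
  = 323.14
Adjust for 70% response: 323.14 / 0.70 = 461.62.
Round up → n = 462.

n = 462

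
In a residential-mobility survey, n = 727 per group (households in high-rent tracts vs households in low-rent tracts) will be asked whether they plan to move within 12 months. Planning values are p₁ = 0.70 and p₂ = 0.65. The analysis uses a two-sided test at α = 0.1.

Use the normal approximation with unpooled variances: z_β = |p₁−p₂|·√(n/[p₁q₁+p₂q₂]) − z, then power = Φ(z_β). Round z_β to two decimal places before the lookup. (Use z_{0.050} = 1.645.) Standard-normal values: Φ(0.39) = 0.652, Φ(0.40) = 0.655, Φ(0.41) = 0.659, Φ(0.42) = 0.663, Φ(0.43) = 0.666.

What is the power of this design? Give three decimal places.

Power ≈ 0.652

z_β = |p₁−p₂|·√(n/[p₁q₁+p₂q₂]) − z_{α/2}
    = 0.05 · √(727/0.4375) − 1.645
    = 0.05 · 40.7641 − 1.645
    = 2.0382 − 1.645 = 0.3932 → 0.39
Power = Φ(0.39) = 0.652.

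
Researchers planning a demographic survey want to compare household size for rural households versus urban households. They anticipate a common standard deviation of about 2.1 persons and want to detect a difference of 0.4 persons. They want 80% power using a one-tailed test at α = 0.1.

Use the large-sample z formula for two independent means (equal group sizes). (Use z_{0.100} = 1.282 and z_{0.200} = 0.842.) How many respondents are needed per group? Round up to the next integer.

n = 249 per group

n = (z_α + z_β)² · (σ₁² + σ₂²) / δ²
  = (1.282 + 0.842)² · (2·2.1² = 8.82) / 0.4²
  = 4.5114 · 8.82 / 0.16
  = 248.69
Round up → n = 249 per group.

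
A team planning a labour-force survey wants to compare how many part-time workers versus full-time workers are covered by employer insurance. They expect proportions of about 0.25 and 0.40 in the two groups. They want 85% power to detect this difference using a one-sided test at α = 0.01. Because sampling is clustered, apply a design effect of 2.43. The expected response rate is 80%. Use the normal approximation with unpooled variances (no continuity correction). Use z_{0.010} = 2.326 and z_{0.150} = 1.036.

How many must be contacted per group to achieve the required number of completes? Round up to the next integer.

n = (z_α + z_β)² · [p₁(1−p₁) + p₂(1−p₂)] / (p₁ − p₂)²
  = (2.326 + 1.036)² · (0.25·0.75 + 0.40·0.60) / (-0.15)²
  = (3.362)² · (0.1875 + 0.2400) / 0.0225
  = 11.3030 · 0.4275 / 0.0225
  = 214.76
Design effect: 2.43 × 214.76 = 521.86.
Adjust for 80% response: 521.86 / 0.80 = 652.33.
Round up → n = 653 per group.

n = 653 per group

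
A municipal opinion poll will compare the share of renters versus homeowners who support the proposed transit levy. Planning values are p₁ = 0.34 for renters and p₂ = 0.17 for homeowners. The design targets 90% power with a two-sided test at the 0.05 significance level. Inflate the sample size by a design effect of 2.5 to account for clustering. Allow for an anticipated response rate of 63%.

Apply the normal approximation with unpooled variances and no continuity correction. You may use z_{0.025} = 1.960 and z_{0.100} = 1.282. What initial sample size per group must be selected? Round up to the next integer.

n = 528 per group

n = (z_{α/2} + z_β)² · [p₁(1−p₁) + p₂(1−p₂)] / (p₁ − p₂)²
  = (1.960 + 1.282)² · (0.34·0.66 + 0.17·0.83) / (0.17)²
  = (3.242)² · (0.2244 + 0.1411) / 0.0289
  = 10.5106 · 0.3655 / 0.0289
  = 132.93
Design effect: 2.5 × 132.93 = 332.32.
Adjust for 63% response: 332.32 / 0.63 = 527.49.
Round up → n = 528 per group.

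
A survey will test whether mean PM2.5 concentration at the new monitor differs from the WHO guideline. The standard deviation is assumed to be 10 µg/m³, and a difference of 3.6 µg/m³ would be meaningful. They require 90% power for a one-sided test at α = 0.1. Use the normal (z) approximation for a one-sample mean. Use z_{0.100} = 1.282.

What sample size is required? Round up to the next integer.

n = 51

n = (z_α + z_β)² · σ² / δ²
  = (1.282 + 1.282)² · 10² / 3.6²
  = 6.5741 · 100 / 12.96
  = 50.73
Round up → n = 51.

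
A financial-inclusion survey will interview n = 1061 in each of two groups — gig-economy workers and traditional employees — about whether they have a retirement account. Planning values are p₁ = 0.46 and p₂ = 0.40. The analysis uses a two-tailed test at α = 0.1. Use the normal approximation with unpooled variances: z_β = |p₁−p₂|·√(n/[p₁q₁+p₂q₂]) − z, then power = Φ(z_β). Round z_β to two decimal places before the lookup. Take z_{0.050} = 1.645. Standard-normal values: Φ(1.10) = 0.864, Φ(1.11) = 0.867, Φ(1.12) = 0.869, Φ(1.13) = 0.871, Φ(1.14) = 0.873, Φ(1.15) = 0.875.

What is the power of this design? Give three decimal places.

z_β = |p₁−p₂|·√(n/[p₁q₁+p₂q₂]) − z_{α/2}
    = 0.06 · √(1061/0.4884) − 1.645
    = 0.06 · 46.6090 − 1.645
    = 2.7965 − 1.645 = 1.1515 → 1.15
Power = Φ(1.15) = 0.875.

Power ≈ 0.875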